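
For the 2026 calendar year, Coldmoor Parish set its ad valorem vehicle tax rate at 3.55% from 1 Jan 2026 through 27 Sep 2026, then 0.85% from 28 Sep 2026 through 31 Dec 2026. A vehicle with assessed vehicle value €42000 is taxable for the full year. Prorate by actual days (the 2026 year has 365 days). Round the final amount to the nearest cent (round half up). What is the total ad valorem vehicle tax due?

€1195.85

1 Jan – 27 Sep 2026: 270 days at 3.55% → €42000 × 3.55% × 270/365 = €1102.9315
28 Sep – 31 Dec 2026: 95 days at 0.85% → €42000 × 0.85% × 95/365 = €92.9178
Total = €1195.8493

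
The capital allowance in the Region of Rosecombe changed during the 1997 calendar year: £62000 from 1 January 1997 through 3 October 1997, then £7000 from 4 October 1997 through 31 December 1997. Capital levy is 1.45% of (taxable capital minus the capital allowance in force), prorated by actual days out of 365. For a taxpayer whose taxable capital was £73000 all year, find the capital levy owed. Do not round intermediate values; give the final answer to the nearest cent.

1 January – 3 October 1997: 276 days, exemption £62000 → (£73000 − £62000) × 1.45% × 276/365 = £120.6082
4 October – 31 December 1997: 89 days, exemption £7000 → (£73000 − £7000) × 1.45% × 89/365 = £233.3507
Total = £353.9589

£353.96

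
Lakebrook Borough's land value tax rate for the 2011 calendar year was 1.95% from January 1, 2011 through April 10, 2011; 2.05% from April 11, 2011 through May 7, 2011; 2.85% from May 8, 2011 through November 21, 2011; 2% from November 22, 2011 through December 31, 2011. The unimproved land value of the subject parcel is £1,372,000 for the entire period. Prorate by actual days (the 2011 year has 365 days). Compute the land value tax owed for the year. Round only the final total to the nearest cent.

£33,629.04

January 1 – April 10, 2011: 100 days at 1.95% → £1,372,000 × 1.95% × 100/365 = £7,329.8630
April 11 – May 7, 2011: 27 days at 2.05% → £1,372,000 × 2.05% × 27/365 = £2,080.5534
May 8 – November 21, 2011: 198 days at 2.85% → £1,372,000 × 2.85% × 198/365 = £21,211.4959
November 22 – December 31, 2011: 40 days at 2% → £1,372,000 × 2% × 40/365 = £3,007.1233
Total = £33,629.0356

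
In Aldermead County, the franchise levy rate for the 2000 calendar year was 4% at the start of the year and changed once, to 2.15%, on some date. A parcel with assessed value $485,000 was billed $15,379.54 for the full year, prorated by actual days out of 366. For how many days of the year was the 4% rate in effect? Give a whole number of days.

202 days

Let d = days at the first rate; then 366 − d days at the second rate.
$485,000 × [4%·d + 2.15%·(366−d)] / 366 = $15,379.54
Solving gives d = 202, so the new rate took effect on July 21, 2000.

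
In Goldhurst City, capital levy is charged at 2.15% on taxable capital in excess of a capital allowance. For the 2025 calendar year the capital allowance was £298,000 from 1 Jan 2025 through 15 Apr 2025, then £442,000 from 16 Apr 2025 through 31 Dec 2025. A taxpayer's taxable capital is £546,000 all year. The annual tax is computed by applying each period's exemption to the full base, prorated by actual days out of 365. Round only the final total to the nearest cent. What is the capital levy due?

1 Jan – 15 Apr 2025: 105 days, exemption £298,000 → (£546,000 − £298,000) × 2.15% × 105/365 = £1,533.8630
16 Apr – 31 Dec 2025: 260 days, exemption £442,000 → (£546,000 − £442,000) × 2.15% × 260/365 = £1,592.7671
Total = £3,126.6301

£3,126.63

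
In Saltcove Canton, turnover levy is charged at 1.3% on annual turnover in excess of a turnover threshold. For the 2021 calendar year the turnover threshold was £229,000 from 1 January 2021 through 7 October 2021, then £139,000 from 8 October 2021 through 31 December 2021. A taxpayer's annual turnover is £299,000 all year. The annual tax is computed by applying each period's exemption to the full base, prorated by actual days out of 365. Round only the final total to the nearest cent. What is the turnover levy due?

£1,182.47

1 January – 7 October 2021: 280 days, exemption £229,000 → (£299,000 − £229,000) × 1.3% × 280/365 = £698.0822
8 October – 31 December 2021: 85 days, exemption £139,000 → (£299,000 − £139,000) × 1.3% × 85/365 = £484.3836
Total = £1,182.4658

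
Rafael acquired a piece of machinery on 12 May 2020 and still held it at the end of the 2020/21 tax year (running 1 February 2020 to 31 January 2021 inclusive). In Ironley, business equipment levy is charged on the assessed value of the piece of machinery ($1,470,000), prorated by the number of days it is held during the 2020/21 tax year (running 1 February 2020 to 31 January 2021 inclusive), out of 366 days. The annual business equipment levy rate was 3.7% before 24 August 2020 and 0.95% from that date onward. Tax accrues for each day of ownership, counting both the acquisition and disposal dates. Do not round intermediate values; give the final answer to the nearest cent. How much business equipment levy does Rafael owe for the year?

$21,598.16

12 May – 23 August 2020: 104 days at 3.7% → $1,470,000 × 3.7% × 104/366 = $15,455.0820
24 August 2020 – 31 January 2021: 161 days at 0.95% → $1,470,000 × 0.95% × 161/366 = $6,143.0738
Total = $21,598.1557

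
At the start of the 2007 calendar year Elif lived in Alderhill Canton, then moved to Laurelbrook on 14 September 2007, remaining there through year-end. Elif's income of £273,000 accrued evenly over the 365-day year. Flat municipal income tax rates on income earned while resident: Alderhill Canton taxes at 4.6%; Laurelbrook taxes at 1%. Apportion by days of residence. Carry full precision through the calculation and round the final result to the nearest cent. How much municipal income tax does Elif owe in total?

Alderhill Canton, 1 January – 13 September 2007: 256 days → £273,000 × 4.6% × 256/365 = £8,807.8027
Laurelbrook, 14 September – 31 December 2007: 109 days → £273,000 × 1% × 109/365 = £815.2603
Total = £9,623.0630

£9,623.06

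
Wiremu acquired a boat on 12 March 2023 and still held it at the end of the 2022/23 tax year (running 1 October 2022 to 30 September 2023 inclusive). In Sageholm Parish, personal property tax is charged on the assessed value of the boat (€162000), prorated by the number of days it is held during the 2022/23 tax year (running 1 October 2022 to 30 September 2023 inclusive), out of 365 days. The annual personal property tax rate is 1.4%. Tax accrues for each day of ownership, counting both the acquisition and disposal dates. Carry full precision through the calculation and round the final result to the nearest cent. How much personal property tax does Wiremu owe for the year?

€1261.38

Days held (12 March – 30 September 2023): 203 out of 365
Tax = €162000 × 1.4% × 203/365 = €1261.3808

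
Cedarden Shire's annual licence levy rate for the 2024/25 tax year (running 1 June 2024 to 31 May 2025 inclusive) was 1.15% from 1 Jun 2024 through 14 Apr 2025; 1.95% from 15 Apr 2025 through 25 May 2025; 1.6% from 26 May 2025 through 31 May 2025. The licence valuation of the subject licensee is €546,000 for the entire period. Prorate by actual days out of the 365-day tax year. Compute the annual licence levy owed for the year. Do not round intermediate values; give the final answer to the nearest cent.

€6,810.04

1 Jun 2024 – 14 Apr 2025: 318 days at 1.15% → €546,000 × 1.15% × 318/365 = €5,470.4712
15 Apr – 25 May 2025: 41 days at 1.95% → €546,000 × 1.95% × 41/365 = €1,195.9644
26 May – 31 May 2025: 6 days at 1.6% → €546,000 × 1.6% × 6/365 = €143.6055
Total = €6,810.0411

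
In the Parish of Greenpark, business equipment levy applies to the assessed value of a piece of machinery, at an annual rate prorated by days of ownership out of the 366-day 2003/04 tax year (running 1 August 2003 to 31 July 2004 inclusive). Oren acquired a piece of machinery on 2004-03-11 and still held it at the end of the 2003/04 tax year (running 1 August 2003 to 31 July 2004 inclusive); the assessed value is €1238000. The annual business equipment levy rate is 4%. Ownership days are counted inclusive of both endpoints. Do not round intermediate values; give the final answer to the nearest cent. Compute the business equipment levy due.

€19347.98

Days held (2004-03-11 to 2004-07-31): 143 out of 366
Tax = €1238000 × 4% × 143/366 = €19347.9781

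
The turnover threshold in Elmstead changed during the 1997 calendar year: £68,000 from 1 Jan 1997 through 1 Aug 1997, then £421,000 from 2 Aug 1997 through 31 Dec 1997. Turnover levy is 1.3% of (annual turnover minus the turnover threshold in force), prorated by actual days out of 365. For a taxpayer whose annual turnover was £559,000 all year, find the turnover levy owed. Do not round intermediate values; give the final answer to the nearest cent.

1 Jan – 1 Aug 1997: 213 days, exemption £68,000 → (£559,000 − £68,000) × 1.3% × 213/365 = £3,724.8740
2 Aug – 31 Dec 1997: 152 days, exemption £421,000 → (£559,000 − £421,000) × 1.3% × 152/365 = £747.0904
Total = £4,471.9644

£4,471.96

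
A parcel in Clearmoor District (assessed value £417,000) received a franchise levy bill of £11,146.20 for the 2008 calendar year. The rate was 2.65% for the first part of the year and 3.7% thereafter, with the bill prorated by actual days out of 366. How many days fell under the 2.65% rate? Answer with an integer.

Let d = days at the first rate; then 366 − d days at the second rate.
£417,000 × [2.65%·d + 3.7%·(366−d)] / 366 = £11,146.20
Solving gives d = 358, so the new rate took effect on 24 Dec 2008.

358 days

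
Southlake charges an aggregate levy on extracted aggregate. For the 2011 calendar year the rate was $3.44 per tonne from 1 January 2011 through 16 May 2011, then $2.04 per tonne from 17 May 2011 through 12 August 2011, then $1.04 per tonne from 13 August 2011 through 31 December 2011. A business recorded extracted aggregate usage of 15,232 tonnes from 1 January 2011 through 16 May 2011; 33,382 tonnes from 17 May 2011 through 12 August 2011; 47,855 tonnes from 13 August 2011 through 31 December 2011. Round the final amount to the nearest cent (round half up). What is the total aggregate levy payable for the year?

$170,266.56

1 January – 16 May 2011: 15,232 tonnes at $3.44/tonne → $52,398.08
17 May – 12 August 2011: 33,382 tonnes at $2.04/tonne → $68,099.28
13 August – 31 December 2011: 47,855 tonnes at $1.04/tonne → $49,769.20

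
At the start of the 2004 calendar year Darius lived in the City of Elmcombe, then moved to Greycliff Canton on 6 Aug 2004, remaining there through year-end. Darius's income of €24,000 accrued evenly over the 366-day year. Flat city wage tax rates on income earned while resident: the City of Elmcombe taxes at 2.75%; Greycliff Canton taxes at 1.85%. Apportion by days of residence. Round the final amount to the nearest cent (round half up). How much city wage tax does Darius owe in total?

The City of Elmcombe, 1 Jan – 5 Aug 2004: 218 days → €24,000 × 2.75% × 218/366 = €393.1148
Greycliff Canton, 6 Aug – 31 Dec 2004: 148 days → €24,000 × 1.85% × 148/366 = €179.5410
Total = €572.6557

€572.66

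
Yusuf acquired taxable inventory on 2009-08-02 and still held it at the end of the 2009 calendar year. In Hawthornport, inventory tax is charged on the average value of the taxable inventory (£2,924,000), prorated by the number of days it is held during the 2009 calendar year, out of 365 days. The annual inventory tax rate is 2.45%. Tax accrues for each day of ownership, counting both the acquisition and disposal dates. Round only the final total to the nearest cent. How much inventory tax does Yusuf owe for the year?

£29,832.81

Days held (2009-08-02 to 2009-12-31): 152 out of 365
Tax = £2,924,000 × 2.45% × 152/365 = £29,832.8110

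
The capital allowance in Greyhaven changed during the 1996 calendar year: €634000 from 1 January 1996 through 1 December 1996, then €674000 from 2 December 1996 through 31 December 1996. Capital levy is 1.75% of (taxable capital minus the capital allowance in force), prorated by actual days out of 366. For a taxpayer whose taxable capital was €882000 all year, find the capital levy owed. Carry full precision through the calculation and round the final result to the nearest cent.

1 January – 1 December 1996: 336 days, exemption €634000 → (€882000 − €634000) × 1.75% × 336/366 = €3984.2623
2 December – 31 December 1996: 30 days, exemption €674000 → (€882000 − €674000) × 1.75% × 30/366 = €298.3607
Total = €4282.6230

€4282.62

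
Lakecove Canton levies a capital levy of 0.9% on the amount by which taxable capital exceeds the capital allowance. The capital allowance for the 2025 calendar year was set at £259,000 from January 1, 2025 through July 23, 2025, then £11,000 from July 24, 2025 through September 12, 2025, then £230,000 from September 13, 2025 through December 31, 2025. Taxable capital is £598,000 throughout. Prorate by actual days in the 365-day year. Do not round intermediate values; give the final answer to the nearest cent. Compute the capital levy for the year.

£3,441.53

January 1 – July 23, 2025: 204 days, exemption £259,000 → (£598,000 − £259,000) × 0.9% × 204/365 = £1,705.2164
July 24 – September 12, 2025: 51 days, exemption £11,000 → (£598,000 − £11,000) × 0.9% × 51/365 = £738.1726
September 13 – December 31, 2025: 110 days, exemption £230,000 → (£598,000 − £230,000) × 0.9% × 110/365 = £998.1370
Total = £3,441.5260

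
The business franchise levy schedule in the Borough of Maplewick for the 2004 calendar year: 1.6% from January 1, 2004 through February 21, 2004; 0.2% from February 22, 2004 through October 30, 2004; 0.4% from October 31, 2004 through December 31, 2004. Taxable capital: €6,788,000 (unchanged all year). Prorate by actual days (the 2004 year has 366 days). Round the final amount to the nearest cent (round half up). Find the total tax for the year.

January 1 – February 21, 2004: 52 days at 1.6% → €6,788,000 × 1.6% × 52/366 = €15,430.6448
February 22 – October 30, 2004: 252 days at 0.2% → €6,788,000 × 0.2% × 252/366 = €9,347.4098
October 31 – December 31, 2004: 62 days at 0.4% → €6,788,000 × 0.4% × 62/366 = €4,599.5191
Total = €29,377.5738

€29,377.57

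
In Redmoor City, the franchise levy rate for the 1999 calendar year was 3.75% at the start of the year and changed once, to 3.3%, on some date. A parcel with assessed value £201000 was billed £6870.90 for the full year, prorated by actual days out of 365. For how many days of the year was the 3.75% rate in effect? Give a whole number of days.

96 days

Let d = days at the first rate; then 365 − d days at the second rate.
£201000 × [3.75%·d + 3.3%·(365−d)] / 365 = £6870.90
Solving gives d = 96, so the new rate took effect on 7 Apr 1999.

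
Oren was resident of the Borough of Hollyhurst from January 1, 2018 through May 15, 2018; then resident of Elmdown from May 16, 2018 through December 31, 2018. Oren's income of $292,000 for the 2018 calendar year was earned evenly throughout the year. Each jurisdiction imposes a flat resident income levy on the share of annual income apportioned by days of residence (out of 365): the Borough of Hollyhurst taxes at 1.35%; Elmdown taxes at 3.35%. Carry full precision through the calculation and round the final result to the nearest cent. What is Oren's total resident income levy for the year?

$7,622.00

The Borough of Hollyhurst, January 1 – May 15, 2018: 135 days → $292,000 × 1.35% × 135/365 = $1,458.0000
Elmdown, May 16 – December 31, 2018: 230 days → $292,000 × 3.35% × 230/365 = $6,164.0000
Total = $7,622.0000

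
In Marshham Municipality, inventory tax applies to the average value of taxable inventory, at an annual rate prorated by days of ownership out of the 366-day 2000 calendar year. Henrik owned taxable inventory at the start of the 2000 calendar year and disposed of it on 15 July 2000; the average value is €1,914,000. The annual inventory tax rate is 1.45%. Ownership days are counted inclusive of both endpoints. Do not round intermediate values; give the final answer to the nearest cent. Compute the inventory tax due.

€14,938.09

Days held (1 January – 15 July 2000): 197 out of 366
Tax = €1,914,000 × 1.45% × 197/366 = €14,938.0902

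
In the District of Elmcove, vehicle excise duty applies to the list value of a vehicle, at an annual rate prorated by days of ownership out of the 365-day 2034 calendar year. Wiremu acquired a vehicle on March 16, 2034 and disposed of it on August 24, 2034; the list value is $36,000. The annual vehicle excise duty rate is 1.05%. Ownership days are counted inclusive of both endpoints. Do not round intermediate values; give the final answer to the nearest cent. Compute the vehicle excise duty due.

$167.77

Days held (March 16 – August 24, 2034): 162 out of 365
Tax = $36,000 × 1.05% × 162/365 = $167.7699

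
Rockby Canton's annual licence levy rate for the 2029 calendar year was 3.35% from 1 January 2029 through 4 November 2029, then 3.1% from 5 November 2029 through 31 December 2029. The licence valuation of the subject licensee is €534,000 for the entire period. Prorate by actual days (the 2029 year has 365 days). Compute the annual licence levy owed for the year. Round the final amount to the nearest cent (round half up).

1 January – 4 November 2029: 308 days at 3.35% → €534,000 × 3.35% × 308/365 = €15,095.3753
5 November – 31 December 2029: 57 days at 3.1% → €534,000 × 3.1% × 57/365 = €2,585.1452
Total = €17,680.5205

€17,680.52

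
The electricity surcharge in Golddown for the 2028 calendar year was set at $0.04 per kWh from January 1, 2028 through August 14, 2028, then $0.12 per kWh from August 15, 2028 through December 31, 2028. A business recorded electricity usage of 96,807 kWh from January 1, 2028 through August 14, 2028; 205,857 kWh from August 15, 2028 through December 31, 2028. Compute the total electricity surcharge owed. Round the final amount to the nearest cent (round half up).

January 1 – August 14, 2028: 96,807 kWh at $0.04/kWh → $3,872.28
August 15 – December 31, 2028: 205,857 kWh at $0.12/kWh → $24,702.84

$28,575.12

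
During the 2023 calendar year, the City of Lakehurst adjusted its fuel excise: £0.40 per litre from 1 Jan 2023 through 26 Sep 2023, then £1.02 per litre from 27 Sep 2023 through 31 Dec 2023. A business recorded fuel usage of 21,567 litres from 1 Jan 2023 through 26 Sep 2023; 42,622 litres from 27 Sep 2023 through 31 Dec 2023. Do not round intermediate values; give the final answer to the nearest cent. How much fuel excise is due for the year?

£52,101.24

1 Jan – 26 Sep 2023: 21,567 litres at £0.40/litre → £8,626.80
27 Sep – 31 Dec 2023: 42,622 litres at £1.02/litre → £43,474.44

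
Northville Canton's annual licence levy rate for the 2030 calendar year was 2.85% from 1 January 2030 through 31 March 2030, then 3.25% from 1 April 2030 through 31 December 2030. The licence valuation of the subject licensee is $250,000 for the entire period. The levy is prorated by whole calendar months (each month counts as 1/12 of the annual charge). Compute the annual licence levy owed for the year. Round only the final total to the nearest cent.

1 January – 31 March 2030: 3 months at 2.85% → $250,000 × 2.85% × 3/12 = $1,781.2500
1 April – 31 December 2030: 9 months at 3.25% → $250,000 × 3.25% × 9/12 = $6,093.7500
Total = $7,875.0000

$7,875.00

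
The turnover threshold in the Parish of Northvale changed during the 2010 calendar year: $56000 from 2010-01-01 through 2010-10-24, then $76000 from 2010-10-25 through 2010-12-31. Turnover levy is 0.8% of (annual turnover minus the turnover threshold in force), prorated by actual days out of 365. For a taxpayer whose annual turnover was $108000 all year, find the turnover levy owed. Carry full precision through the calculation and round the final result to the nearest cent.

$386.19

2010-01-01 to 2010-10-24: 297 days, exemption $56000 → ($108000 − $56000) × 0.8% × 297/365 = $338.4986
2010-10-25 to 2010-12-31: 68 days, exemption $76000 → ($108000 − $76000) × 0.8% × 68/365 = $47.6932
Total = $386.1918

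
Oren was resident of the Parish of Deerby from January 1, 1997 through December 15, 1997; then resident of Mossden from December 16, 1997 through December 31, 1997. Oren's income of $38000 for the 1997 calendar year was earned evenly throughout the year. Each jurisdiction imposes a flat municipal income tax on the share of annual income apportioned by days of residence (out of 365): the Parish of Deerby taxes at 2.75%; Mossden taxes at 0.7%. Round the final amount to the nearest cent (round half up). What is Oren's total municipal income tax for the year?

$1010.85

The Parish of Deerby, January 1 – December 15, 1997: 349 days → $38000 × 2.75% × 349/365 = $999.1918
Mossden, December 16 – December 31, 1997: 16 days → $38000 × 0.7% × 16/365 = $11.6603
Total = $1010.8521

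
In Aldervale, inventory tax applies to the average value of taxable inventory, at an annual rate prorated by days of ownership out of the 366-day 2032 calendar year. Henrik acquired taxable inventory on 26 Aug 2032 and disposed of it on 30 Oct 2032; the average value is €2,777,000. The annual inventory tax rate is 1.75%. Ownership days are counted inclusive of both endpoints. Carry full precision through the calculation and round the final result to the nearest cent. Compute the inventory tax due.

€8,763.48

Days held (26 Aug – 30 Oct 2032): 66 out of 366
Tax = €2,777,000 × 1.75% × 66/366 = €8,763.4836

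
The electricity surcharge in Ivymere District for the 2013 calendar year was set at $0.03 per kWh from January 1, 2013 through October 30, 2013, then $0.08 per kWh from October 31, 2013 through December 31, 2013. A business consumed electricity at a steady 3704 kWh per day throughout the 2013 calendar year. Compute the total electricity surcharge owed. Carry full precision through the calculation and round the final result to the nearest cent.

$52,041.20

January 1 – October 30, 2013: 303 days × 3704 kWh/day = 1,122,312 kWh at $0.03/kWh → $33,669.36
October 31 – December 31, 2013: 62 days × 3704 kWh/day = 229,648 kWh at $0.08/kWh → $18,371.84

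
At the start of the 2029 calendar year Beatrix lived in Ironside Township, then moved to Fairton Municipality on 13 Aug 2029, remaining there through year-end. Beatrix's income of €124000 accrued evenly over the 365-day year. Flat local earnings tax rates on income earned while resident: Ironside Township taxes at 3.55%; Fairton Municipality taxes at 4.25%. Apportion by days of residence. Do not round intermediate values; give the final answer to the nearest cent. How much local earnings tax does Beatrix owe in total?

Ironside Township, 1 Jan – 12 Aug 2029: 224 days → €124000 × 3.55% × 224/365 = €2701.5014
Fairton Municipality, 13 Aug – 31 Dec 2029: 141 days → €124000 × 4.25% × 141/365 = €2035.8082
Total = €4737.3096

€4737.31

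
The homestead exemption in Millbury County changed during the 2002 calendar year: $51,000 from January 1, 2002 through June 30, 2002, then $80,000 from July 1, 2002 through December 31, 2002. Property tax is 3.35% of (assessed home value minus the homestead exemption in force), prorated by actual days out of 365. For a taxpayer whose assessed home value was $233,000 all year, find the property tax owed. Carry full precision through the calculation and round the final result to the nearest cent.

January 1 – June 30, 2002: 181 days, exemption $51,000 → ($233,000 − $51,000) × 3.35% × 181/365 = $3,023.4438
July 1 – December 31, 2002: 184 days, exemption $80,000 → ($233,000 − $80,000) × 3.35% × 184/365 = $2,583.8137
Total = $5,607.2575

$5,607.26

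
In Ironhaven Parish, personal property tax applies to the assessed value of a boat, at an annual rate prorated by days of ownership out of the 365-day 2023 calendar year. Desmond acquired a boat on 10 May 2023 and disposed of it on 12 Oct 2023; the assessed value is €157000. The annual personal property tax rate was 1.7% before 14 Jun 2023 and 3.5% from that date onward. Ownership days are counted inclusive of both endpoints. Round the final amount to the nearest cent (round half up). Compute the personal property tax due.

10 May – 13 Jun 2023: 35 days at 1.7% → €157000 × 1.7% × 35/365 = €255.9315
14 Jun – 12 Oct 2023: 121 days at 3.5% → €157000 × 3.5% × 121/365 = €1821.6301
Total = €2077.5616

€2077.56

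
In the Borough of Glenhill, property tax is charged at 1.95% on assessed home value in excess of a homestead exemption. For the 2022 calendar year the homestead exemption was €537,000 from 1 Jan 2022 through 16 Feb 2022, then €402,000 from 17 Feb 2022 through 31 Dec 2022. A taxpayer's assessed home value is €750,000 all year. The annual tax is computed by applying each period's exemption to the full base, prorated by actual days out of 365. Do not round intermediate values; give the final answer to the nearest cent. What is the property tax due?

1 Jan – 16 Feb 2022: 47 days, exemption €537,000 → (€750,000 − €537,000) × 1.95% × 47/365 = €534.8342
17 Feb – 31 Dec 2022: 318 days, exemption €402,000 → (€750,000 − €402,000) × 1.95% × 318/365 = €5,912.1863
Total = €6,447.0205

€6,447.02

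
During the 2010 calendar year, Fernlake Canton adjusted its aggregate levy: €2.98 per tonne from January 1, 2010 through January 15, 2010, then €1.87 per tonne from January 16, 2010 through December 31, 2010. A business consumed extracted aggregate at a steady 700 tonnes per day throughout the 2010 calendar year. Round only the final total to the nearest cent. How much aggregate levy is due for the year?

€489,440.00

January 1 – January 15, 2010: 15 days × 700 tonnes/day = 10,500 tonnes at €2.98/tonne → €31,290.00
January 16 – December 31, 2010: 350 days × 700 tonnes/day = 245,000 tonnes at €1.87/tonne → €458,150.00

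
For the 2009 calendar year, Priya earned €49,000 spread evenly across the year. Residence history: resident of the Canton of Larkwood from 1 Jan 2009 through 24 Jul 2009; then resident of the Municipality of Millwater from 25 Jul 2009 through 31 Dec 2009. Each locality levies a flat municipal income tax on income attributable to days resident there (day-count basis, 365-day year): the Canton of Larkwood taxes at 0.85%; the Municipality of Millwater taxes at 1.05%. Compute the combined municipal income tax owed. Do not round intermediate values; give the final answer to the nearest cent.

The Canton of Larkwood, 1 Jan – 24 Jul 2009: 205 days → €49,000 × 0.85% × 205/365 = €233.9247
The Municipality of Millwater, 25 Jul – 31 Dec 2009: 160 days → €49,000 × 1.05% × 160/365 = €225.5342
Total = €459.4589

€459.46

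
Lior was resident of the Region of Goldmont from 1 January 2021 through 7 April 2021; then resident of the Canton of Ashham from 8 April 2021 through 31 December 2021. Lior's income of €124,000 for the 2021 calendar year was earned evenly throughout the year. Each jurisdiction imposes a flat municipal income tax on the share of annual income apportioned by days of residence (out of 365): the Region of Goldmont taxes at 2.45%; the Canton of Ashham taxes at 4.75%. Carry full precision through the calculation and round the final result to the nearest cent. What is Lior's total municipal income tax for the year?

€5,132.07

The Region of Goldmont, 1 January – 7 April 2021: 97 days → €124,000 × 2.45% × 97/365 = €807.3589
The Canton of Ashham, 8 April – 31 December 2021: 268 days → €124,000 × 4.75% × 268/365 = €4,324.7123
Total = €5,132.0712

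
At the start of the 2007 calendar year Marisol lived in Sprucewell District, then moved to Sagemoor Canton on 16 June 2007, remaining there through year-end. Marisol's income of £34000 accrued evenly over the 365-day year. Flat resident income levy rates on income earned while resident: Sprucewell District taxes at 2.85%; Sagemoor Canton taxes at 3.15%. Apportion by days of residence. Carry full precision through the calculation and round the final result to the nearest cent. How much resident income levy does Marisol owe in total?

£1024.61

Sprucewell District, 1 January – 15 June 2007: 166 days → £34000 × 2.85% × 166/365 = £440.6959
Sagemoor Canton, 16 June – 31 December 2007: 199 days → £34000 × 3.15% × 199/365 = £583.9151
Total = £1024.6110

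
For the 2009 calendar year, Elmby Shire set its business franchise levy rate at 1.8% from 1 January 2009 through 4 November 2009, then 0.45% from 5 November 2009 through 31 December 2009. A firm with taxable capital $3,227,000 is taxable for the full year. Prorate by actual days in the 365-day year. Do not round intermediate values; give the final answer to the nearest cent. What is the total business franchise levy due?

$51,282.78

1 January – 4 November 2009: 308 days at 1.8% → $3,227,000 × 1.8% × 308/365 = $49,015.0356
5 November – 31 December 2009: 57 days at 0.45% → $3,227,000 × 0.45% × 57/365 = $2,267.7411
Total = $51,282.7767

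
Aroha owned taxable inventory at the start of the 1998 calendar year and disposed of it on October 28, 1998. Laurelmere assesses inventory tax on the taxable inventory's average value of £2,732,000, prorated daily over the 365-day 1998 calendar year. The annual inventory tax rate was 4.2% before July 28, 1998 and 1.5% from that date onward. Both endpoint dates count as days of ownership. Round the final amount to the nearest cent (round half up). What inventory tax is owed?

January 1 – July 27, 1998: 208 days at 4.2% → £2,732,000 × 4.2% × 208/365 = £65,388.3616
July 28 – October 28, 1998: 93 days at 1.5% → £2,732,000 × 1.5% × 93/365 = £10,441.4795
Total = £75,829.8411

£75,829.84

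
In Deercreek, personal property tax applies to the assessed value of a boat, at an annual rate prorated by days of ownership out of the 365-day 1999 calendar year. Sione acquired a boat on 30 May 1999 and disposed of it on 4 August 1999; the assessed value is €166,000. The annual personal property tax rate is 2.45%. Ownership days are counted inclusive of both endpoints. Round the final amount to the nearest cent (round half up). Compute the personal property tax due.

Days held (30 May – 4 August 1999): 67 out of 365
Tax = €166,000 × 2.45% × 67/365 = €746.5452

€746.55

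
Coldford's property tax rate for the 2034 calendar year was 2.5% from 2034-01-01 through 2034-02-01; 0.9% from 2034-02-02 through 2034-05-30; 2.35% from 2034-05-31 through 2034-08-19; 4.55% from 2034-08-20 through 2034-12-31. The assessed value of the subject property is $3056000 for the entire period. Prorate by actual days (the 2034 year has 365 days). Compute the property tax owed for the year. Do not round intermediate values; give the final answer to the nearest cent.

2034-01-01 to 2034-02-01: 32 days at 2.5% → $3056000 × 2.5% × 32/365 = $6698.0822
2034-02-02 to 2034-05-30: 118 days at 0.9% → $3056000 × 0.9% × 118/365 = $8891.7041
2034-05-31 to 2034-08-19: 81 days at 2.35% → $3056000 × 2.35% × 81/365 = $15937.2493
2034-08-20 to 2034-12-31: 134 days at 4.55% → $3056000 × 4.55% × 134/365 = $51047.7589
Total = $82574.7945

$82574.79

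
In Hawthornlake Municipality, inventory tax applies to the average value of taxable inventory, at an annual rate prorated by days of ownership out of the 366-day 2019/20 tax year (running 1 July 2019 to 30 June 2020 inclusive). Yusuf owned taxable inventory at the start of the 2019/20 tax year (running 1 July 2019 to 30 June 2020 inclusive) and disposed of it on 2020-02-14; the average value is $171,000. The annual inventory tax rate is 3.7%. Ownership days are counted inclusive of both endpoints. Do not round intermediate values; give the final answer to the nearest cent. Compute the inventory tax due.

$3,958.70

Days held (2019-07-01 to 2020-02-14): 229 out of 366
Tax = $171,000 × 3.7% × 229/366 = $3,958.6967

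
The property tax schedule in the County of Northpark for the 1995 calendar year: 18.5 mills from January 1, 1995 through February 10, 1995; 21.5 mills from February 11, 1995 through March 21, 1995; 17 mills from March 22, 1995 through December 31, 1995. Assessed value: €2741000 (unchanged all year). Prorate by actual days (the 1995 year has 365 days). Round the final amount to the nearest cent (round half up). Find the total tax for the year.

January 1 – February 10, 1995: 41 days at 18.5 mills → €2741000 × 1.85% × 41/365 = €5696.0233
February 11 – March 21, 1995: 39 days at 21.5 mills → €2741000 × 2.15% × 39/365 = €6296.7904
March 22 – December 31, 1995: 285 days at 17 mills → €2741000 × 1.7% × 285/365 = €36383.9589
Total = €48376.7726

€48376.77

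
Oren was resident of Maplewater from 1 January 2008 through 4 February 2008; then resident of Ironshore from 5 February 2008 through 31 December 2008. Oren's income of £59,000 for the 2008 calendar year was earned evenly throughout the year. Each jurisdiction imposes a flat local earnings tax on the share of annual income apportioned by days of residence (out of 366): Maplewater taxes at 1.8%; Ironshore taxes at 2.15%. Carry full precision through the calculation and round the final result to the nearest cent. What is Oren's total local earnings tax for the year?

£1,248.75

Maplewater, 1 January – 4 February 2008: 35 days → £59,000 × 1.8% × 35/366 = £101.5574
Ironshore, 5 February – 31 December 2008: 331 days → £59,000 × 2.15% × 331/366 = £1,147.1954
Total = £1,248.7527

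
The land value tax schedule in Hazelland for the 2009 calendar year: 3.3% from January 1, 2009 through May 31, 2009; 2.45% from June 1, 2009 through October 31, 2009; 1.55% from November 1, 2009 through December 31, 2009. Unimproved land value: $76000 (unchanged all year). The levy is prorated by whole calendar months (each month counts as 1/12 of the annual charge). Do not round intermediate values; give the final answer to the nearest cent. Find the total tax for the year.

$2017.17

January 1 – May 31, 2009: 5 months at 3.3% → $76000 × 3.3% × 5/12 = $1045.0000
June 1 – October 31, 2009: 5 months at 2.45% → $76000 × 2.45% × 5/12 = $775.8333
November 1 – December 31, 2009: 2 months at 1.55% → $76000 × 1.55% × 2/12 = $196.3333
Total = $2017.1667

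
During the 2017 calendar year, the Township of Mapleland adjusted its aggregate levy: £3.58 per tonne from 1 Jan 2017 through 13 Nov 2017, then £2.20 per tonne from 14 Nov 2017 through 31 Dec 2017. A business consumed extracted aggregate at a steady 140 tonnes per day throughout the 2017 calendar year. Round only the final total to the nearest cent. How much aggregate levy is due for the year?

1 Jan – 13 Nov 2017: 317 days × 140 tonnes/day = 44,380 tonnes at £3.58/tonne → £158,880.40
14 Nov – 31 Dec 2017: 48 days × 140 tonnes/day = 6,720 tonnes at £2.20/tonne → £14,784.00

£173,664.40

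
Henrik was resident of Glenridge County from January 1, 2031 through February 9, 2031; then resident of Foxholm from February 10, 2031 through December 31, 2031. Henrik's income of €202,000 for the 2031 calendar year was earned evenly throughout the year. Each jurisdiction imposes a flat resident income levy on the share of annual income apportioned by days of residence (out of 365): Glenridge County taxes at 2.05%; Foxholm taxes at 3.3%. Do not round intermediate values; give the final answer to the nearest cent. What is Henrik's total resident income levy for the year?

Glenridge County, January 1 – February 9, 2031: 40 days → €202,000 × 2.05% × 40/365 = €453.8082
Foxholm, February 10 – December 31, 2031: 325 days → €202,000 × 3.3% × 325/365 = €5,935.4795
Total = €6,389.2877

€6,389.29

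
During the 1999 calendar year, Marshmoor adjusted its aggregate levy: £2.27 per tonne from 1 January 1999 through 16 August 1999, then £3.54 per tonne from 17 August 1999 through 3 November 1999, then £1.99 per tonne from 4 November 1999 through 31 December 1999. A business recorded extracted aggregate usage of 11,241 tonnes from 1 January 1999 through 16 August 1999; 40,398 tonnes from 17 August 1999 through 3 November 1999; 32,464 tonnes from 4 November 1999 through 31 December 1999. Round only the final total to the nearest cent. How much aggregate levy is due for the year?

£233,129.35

1 January – 16 August 1999: 11,241 tonnes at £2.27/tonne → £25,517.07
17 August – 3 November 1999: 40,398 tonnes at £3.54/tonne → £143,008.92
4 November – 31 December 1999: 32,464 tonnes at £1.99/tonne → £64,603.36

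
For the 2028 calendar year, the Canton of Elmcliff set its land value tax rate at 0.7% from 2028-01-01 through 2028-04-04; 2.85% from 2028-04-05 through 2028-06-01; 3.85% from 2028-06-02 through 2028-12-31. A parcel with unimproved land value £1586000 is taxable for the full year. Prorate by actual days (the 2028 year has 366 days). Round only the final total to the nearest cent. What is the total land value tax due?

2028-01-01 to 2028-04-04: 95 days at 0.7% → £1586000 × 0.7% × 95/366 = £2881.6667
2028-04-05 to 2028-06-01: 58 days at 2.85% → £1586000 × 2.85% × 58/366 = £7163.0000
2028-06-02 to 2028-12-31: 213 days at 3.85% → £1586000 × 3.85% × 213/366 = £35535.5000
Total = £45580.1667

£45580.17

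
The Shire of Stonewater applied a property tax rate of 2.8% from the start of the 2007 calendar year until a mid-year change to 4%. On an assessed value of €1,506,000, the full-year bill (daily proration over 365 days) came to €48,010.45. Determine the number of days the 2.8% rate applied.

247 days

Let d = days at the first rate; then 365 − d days at the second rate.
€1,506,000 × [2.8%·d + 4%·(365−d)] / 365 = €48,010.45
Solving gives d = 247, so the new rate took effect on September 5, 2007.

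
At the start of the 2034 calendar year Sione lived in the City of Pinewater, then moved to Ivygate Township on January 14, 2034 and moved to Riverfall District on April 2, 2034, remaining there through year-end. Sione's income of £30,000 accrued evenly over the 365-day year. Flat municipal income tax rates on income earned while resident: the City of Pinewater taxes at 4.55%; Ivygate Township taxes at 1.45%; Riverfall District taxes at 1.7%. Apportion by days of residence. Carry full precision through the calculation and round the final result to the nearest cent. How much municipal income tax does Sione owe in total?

The City of Pinewater, January 1 – January 13, 2034: 13 days → £30,000 × 4.55% × 13/365 = £48.6164
Ivygate Township, January 14 – April 1, 2034: 78 days → £30,000 × 1.45% × 78/365 = £92.9589
Riverfall District, April 2 – December 31, 2034: 274 days → £30,000 × 1.7% × 274/365 = £382.8493
Total = £524.4247

£524.42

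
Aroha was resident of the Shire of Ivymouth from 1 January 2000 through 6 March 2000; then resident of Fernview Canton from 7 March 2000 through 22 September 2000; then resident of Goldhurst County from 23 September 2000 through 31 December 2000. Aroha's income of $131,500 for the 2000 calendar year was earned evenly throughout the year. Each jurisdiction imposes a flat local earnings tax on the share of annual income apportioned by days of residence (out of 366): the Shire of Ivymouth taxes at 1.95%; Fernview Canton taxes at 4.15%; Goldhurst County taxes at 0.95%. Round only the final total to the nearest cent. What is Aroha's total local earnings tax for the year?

The Shire of Ivymouth, 1 January – 6 March 2000: 66 days → $131,500 × 1.95% × 66/366 = $462.4057
Fernview Canton, 7 March – 22 September 2000: 200 days → $131,500 × 4.15% × 200/366 = $2,982.1038
Goldhurst County, 23 September – 31 December 2000: 100 days → $131,500 × 0.95% × 100/366 = $341.3251
Total = $3,785.8347

$3,785.83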